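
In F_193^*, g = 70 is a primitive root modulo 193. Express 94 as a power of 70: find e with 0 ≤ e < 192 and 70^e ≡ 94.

93

Baby-step giant-step with m = ceil(sqrt(192)) = 14.
Baby table (70^j mod 193 for j=0..13):
  0:1  1:70  2:75  3:39  4:28  5:30  6:170  7:127
  8:12  9:68  10:128  11:82  12:143  13:167
Giant step factor: 70^(-14) ≡ 93 (mod 193).
Scan 94·93^i mod 193 for i = 0, 1, …:
  i=0: 94   i=1: 57   i=2: 90   i=3: 71
  i=4: 41   i=5: 146   i=6: 68
Match at i=6, j=9: e = 6·14 + 9 = 93.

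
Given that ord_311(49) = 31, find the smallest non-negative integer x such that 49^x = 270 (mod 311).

28

Successive powers of 49 modulo 311:
  49^0=1  49^1=49  49^2=224  49^3=91  49^4=105  49^5=169
  49^6=195  49^7=225  49^8=140  49^9=18  49^10=260  49^11=300
  49^12=83  49^13=24  49^14=243  49^15=89  49^16=7  49^17=32
  49^18=13  49^19=15  49^20=113  49^21=250  49^22=121  49^23=20
  49^24=47  49^25=126  49^26=265  49^27=234  49^28=270
So 49^28 ≡ 270 (mod 311), giving x = 28.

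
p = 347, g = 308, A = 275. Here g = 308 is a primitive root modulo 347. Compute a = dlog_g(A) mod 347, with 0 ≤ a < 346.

Baby-step giant-step with m = ceil(sqrt(346)) = 19.
Baby table (308^j mod 347 for j=0..18):
  0:1  1:308  2:133  3:18  4:339  5:312  6:324  7:203
  8:64  9:280  10:184  11:111  12:182  13:189  14:263  15:153
  16:279  17:223  18:325
Giant step factor: 308^(-19) ≡ 146 (mod 347).
Scan 275·146^i mod 347 for i = 0, 1, …:
  i=0: 275   i=1: 245   i=2: 29   i=3: 70
  i=4: 157   i=5: 20   i=6: 144   i=7: 204
  i=8: 289   i=9: 207     …   i=14: 116
  i=15: 280
Match at i=15, j=9: a = 15·19 + 9 = 294.

294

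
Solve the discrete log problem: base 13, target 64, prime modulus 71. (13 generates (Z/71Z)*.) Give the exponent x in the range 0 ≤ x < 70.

Baby-step giant-step with m = ceil(sqrt(70)) = 9.
Baby table (13^j mod 71 for j=0..8):
  0:1  1:13  2:27  3:67  4:19  5:34  6:16  7:66
  8:6
Giant step factor: 13^(-9) ≡ 61 (mod 71).
Scan 64·61^i mod 71 for i = 0, 1, …:
  i=0: 64   i=1: 70   i=2: 10   i=3: 42
  i=4: 6
Match at i=4, j=8: x = 4·9 + 8 = 44.

44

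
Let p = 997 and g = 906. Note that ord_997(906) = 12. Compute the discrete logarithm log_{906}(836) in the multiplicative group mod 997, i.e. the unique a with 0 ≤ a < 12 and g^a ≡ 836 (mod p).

Successive powers of 906 modulo 997:
  906^0=1  906^1=906  906^2=305  906^3=161  906^4=304  906^5=252
  906^6=996  906^7=91  906^8=692  906^9=836
So 906^9 ≡ 836 (mod 997), giving a = 9.

9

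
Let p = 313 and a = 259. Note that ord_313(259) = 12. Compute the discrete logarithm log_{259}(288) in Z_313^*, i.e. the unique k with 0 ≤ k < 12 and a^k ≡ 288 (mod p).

3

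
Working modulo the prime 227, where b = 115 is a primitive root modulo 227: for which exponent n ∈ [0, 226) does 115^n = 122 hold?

188

Baby-step giant-step with m = ceil(sqrt(226)) = 16.
Baby table (115^j mod 227 for j=0..15):
  0:1  1:115  2:59  3:202  4:76  5:114  6:171  7:143
  8:101  9:38  10:57  11:199  12:185  13:164  14:19  15:142
Giant step factor: 115^(-16) ≡ 81 (mod 227).
Scan 122·81^i mod 227 for i = 0, 1, …:
  i=0: 122   i=1: 121   i=2: 40   i=3: 62
  i=4: 28   i=5: 225   i=6: 65   i=7: 44
  i=8: 159   i=9: 167   i=10: 134   i=11: 185
Match at i=11, j=12: n = 11·16 + 12 = 188.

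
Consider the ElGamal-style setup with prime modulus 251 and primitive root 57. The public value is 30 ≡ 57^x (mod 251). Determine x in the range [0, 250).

Baby-step giant-step with m = ceil(sqrt(250)) = 16.
Baby table (57^j mod 251 for j=0..15):
  0:1  1:57  2:237  3:206  4:196  5:128  6:17  7:216
  8:13  9:239  10:69  11:168  12:38  13:158  14:221  15:47
Giant step factor: 57^(-16) ≡ 101 (mod 251).
Scan 30·101^i mod 251 for i = 0, 1, …:
  i=0: 30   i=1: 18   i=2: 61   i=3: 137
  i=4: 32   i=5: 220   i=6: 132   i=7: 29
  i=8: 168
Match at i=8, j=11: x = 8·16 + 11 = 139.

139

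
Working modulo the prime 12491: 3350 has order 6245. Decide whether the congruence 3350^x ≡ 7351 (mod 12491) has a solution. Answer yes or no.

7351 ∈ ⟨3350⟩ iff 7351^6245 ≡ 1 (mod 12491), since |⟨3350⟩| = 6245.
7351^6245 mod 12491 = 1.
Since 1 = 1, 7351 lies in the subgroup.

yes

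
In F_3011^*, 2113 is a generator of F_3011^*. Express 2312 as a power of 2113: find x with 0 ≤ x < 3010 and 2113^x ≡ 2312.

Baby-step giant-step with m = ceil(sqrt(3010)) = 55.
Baby table (2113^j mod 3011 for j=0..54):
  0:1  1:2113  2:2467  3:730  4:858  5:332  6:2964  7:52
  8:1480  9:1822  10:1828  11:2462  12:2209  13:567  14:2704  15:1685
  16:1403  17:1715  18:1562  19:450  20:2385  21:2102  22:301  23:692
  24:1861  25:2938  26:2323  27:569  28:908  29:597  30:2863  31:420
  32:2226  33:356  34:2489  35:2051  36:934  37:1337  38:763  39:1334
  40:446  41:2966  42:1267  43:392  44:271  45:533  46:115  47:2115
  48:671  49:2653  50:2318  51:2048  52:617  53:2969  54:1584
Giant step factor: 2113^(-55) ≡ 998 (mod 3011).
Scan 2312·998^i mod 3011 for i = 0, 1, …:
  i=0: 2312   i=1: 950   i=2: 2646   i=3: 61
  i=4: 658   i=5: 286   i=6: 2394   i=7: 1489
  i=8: 1599   i=9: 2983     …   i=33: 2177
  i=34: 1715
Match at i=34, j=17: x = 34·55 + 17 = 1887.

1887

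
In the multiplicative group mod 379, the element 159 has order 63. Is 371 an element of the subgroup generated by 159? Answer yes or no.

yes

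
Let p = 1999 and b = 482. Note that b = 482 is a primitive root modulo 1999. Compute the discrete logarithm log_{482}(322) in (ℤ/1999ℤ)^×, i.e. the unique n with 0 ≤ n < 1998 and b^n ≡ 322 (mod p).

535

Baby-step giant-step with m = ceil(sqrt(1998)) = 45.
Baby table (482^j mod 1999 for j=0..44):
  0:1  1:482  2:440  3:186  4:1696  5:1880  6:613  7:1613
  8:1854  9:75  10:168  11:1016  12:1956  13:1263  14:1070  15:1997
  16:1035  17:1119  18:1627  19:606  20:238  21:773  22:772  23:290
  24:1849  25:1663  26:1966  27:86  28:1472  29:1858  30:4  31:1928
  32:1760  33:744  34:787  35:1523  36:453  37:455  38:1419  39:300
  40:672  41:66  42:1827  43:1054  44:282
Giant step factor: 482^(-45) ≡ 1749 (mod 1999).
Scan 322·1749^i mod 1999 for i = 0, 1, …:
  i=0: 322   i=1: 1459   i=2: 1067   i=3: 1116
  i=4: 860   i=5: 892   i=6: 888   i=7: 1888
  i=8: 1763   i=9: 1029   i=10: 621   i=11: 672
Match at i=11, j=40: n = 11·45 + 40 = 535.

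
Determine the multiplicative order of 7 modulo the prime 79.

The order of 7 must divide p − 1 = 78 = 2 · 3 · 13.
Divisors: 1, 2, 3, 6, 13, 26, 39, 78.
Check each in increasing order: 7^1 ≡ 7;  7^2 ≡ 49;  7^3 ≡ 27;  7^6 ≡ 18;  7^13 ≡ 56;  7^26 ≡ 55;  7^39 ≡ 78;  7^78 ≡ 1.
Smallest exponent giving 1 is 78.

78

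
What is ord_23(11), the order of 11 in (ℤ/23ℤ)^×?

22

The order of 11 must divide p − 1 = 22 = 2 · 11.
Divisors: 1, 2, 11, 22.
Check each in increasing order: 11^1 ≡ 11;  11^2 ≡ 6;  11^11 ≡ 22;  11^22 ≡ 1.
Smallest exponent giving 1 is 22.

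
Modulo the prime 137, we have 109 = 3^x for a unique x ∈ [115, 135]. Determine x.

130

Compute 3^115 mod 137 = 80, then multiply by 3 repeatedly:
  3^115=80  3^116=103  3^117=35  3^118=105  3^119=41
  3^120=123  3^121=95  3^122=11  3^123=33  3^124=99
  3^125=23  3^126=69  3^127=70  3^128=73  3^129=82
  3^130=109
Found 109 at exponent 130.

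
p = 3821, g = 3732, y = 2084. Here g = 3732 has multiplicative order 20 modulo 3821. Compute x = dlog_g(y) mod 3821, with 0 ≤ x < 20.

7

Successive powers of 3732 modulo 3821:
  3732^0=1  3732^1=3732  3732^2=279  3732^3=1916  3732^4=1421  3732^5=3445
  3732^6=2896  3732^7=2084
So 3732^7 ≡ 2084 (mod 3821), giving x = 7.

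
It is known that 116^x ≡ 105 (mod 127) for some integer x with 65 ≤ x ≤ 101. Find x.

Compute 116^65 mod 127 = 6, then multiply by 116 repeatedly:
  116^65=6  116^66=61  116^67=91  116^68=15  116^69=89
  116^70=37  116^71=101  116^72=32  116^73=29  116^74=62
  116^75=80  116^76=9  116^77=28  116^78=73  116^79=86
  116^80=70  116^81=119  116^82=88  116^83=48  116^84=107
  116^85=93  116^86=120  116^87=77  116^88=42  116^89=46
  116^90=2  116^91=105
Found 105 at exponent 91.

91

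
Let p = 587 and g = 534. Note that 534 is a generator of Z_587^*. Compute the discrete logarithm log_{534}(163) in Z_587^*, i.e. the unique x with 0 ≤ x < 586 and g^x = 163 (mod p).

218

Baby-step giant-step with m = ceil(sqrt(586)) = 25.
Baby table (534^j mod 587 for j=0..24):
  0:1  1:534  2:461  3:221  4:27  5:330  6:120  7:97
  8:142  9:105  10:305  11:271  12:312  13:487  14:17  15:273
  16:206  17:235  18:459  19:327  20:279  21:475  22:66  23:24
  24:489
Giant step factor: 534^(-25) ≡ 277 (mod 587).
Scan 163·277^i mod 587 for i = 0, 1, …:
  i=0: 163   i=1: 539   i=2: 205   i=3: 433
  i=4: 193   i=5: 44   i=6: 448   i=7: 239
  i=8: 459
Match at i=8, j=18: x = 8·25 + 18 = 218.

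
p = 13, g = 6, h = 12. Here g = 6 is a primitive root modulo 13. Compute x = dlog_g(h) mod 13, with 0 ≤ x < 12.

6

Successive powers of 6 modulo 13:
  6^0=1  6^1=6  6^2=10  6^3=8  6^4=9  6^5=2
  6^6=12
So 6^6 ≡ 12 (mod 13), giving x = 6.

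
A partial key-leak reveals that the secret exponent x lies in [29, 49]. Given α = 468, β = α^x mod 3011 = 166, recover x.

44

Compute 468^29 mod 3011 = 2720, then multiply by 468 repeatedly:
  468^29=2720  468^30=2318  468^31=864  468^32=878  468^33=1408
  468^34=2546  468^35=2183  468^36=915  468^37=658  468^38=822
  468^39=2299  468^40=1005  468^41=624  468^42=2976  468^43=1686
  468^44=166
Found 166 at exponent 44.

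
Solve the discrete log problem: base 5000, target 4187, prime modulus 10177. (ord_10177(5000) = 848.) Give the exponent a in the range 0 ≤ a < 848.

Baby-step giant-step with m = ceil(sqrt(848)) = 30.
Baby table (5000^j mod 10177 for j=0..29):
  0:1  1:5000  2:5288  3:154  4:6725  5:192  6:3362  7:7773
  8:9214  9:8898  10:6333  11:4353  12:6574  13:8467  14:8857  15:4873
  16:1262  17:260  18:7521  19:985  20:9509  21:8233  22:9212  23:9075
  24:5934  25:4045  26:3301  27:8083  28:2133  29:9681
Giant step factor: 5000^(-30) ≡ 5130 (mod 10177).
Scan 4187·5130^i mod 10177 for i = 0, 1, …:
  i=0: 4187   i=1: 5840   i=2: 8289   i=3: 3064
  i=4: 5032   i=5: 5288
Match at i=5, j=2: a = 5·30 + 2 = 152.

152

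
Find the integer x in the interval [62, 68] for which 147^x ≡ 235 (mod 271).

Compute 147^62 mod 271 = 110, then multiply by 147 repeatedly:
  147^62=110  147^63=181  147^64=49  147^65=157  147^66=44
  147^67=235
Found 235 at exponent 67.

67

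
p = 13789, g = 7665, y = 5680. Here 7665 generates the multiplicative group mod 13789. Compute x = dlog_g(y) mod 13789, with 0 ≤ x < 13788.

3490

Baby-step giant-step with m = ceil(sqrt(13788)) = 118.
Baby table (7665^j mod 13789 for j=0..117):
  0:1  1:7665  2:11085  3:12496  4:3446  5:7655  6:3380  7:11958
  8:2587  9:773  10:9564  11:5736  12:7108  13:2481  14:1834  15:6619
  16:4904  17:346  18:4602  19:2068  20:7659  21:6462  22:1142  23:11204
  24:768  25:12606  26:5467  27:13573  28:12829  29:4926  30:3508  31:270
  32:1200  33:737  34:9404  35:6557  36:12289  37:2526  38:2034  39:9040
  40:1875  41:3737  42:4352  43:2489  44:7998  45:12565  46:8349  47:336
  48:10686  49:1530  50:6800  51:13369  52:7326  53:4982  54:5289  55:525
  56:11526  57:667  58:10625  59:2791  60:6276  61:9508  62:3955  63:6853
  64:5944  65:1904  66:5398  67:8670  68:6359  69:11409  70:147  71:9846
  72:2393  73:2975  74:10158  75:8376  76:456  77:6623  78:7986  79:3319
  80:13219  81:2063  82:10701  83:6193  84:7607  85:7763  86:3860  87:9495
  88:833  89:638  90:8964  91:12262  92:2406  93:6097  94:2584  95:5356
  96:3887  97:9615  98:10559  99:7094  100:5483  101:12112  102:10932  103:11816
  104:3488  105:12438  106:124  107:12808  108:9429  109:5136  110:13634  111:11568
  112:5450  113:7369  114:3641  115:13118  116:82  117:8025
Giant step factor: 7665^(-118) ≡ 10654 (mod 13789).
Scan 5680·10654^i mod 13789 for i = 0, 1, …:
  i=0: 5680   i=1: 8588   i=2: 6537   i=3: 10748
  i=4: 5336   i=5: 11486   i=6: 8258   i=7: 6912
  i=8: 7188   i=9: 10635     …   i=28: 12054
  i=29: 6359
Match at i=29, j=68: x = 29·118 + 68 = 3490.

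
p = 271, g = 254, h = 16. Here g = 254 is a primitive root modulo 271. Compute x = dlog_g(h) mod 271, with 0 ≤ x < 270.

Baby-step giant-step with m = ceil(sqrt(270)) = 17.
Baby table (254^j mod 271 for j=0..16):
  0:1  1:254  2:18  3:236  4:53  5:183  6:141  7:42
  8:99  9:214  10:156  11:58  12:98  13:231  14:138  15:93
  16:45
Giant step factor: 254^(-17) ≡ 96 (mod 271).
Scan 16·96^i mod 271 for i = 0, 1, …:
  i=0: 16   i=1: 181   i=2: 32   i=3: 91
  i=4: 64   i=5: 182   i=6: 128   i=7: 93
Match at i=7, j=15: x = 7·17 + 15 = 134.

134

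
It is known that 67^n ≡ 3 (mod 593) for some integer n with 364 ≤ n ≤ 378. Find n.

369

Compute 67^364 mod 593 = 315, then multiply by 67 repeatedly:
  67^364=315  67^365=350  67^366=323  67^367=293  67^368=62
  67^369=3
Found 3 at exponent 369.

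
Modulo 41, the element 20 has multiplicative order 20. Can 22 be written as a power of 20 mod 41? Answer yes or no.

⟨20⟩ has order 20; its elements mod 41 are {1, 2, 4, 5, 8, 9, 10, 16, 18, 20, 21, 23, 25, 31, 32, 33, 36, 37, 39, 40}.
22 is not in this set.

no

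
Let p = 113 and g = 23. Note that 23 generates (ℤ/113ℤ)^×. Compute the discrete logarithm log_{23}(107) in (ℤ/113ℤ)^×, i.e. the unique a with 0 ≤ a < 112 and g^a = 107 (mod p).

Successive powers of 23 modulo 113:
  23^0=1  23^1=23  23^2=77  23^3=76  23^4=53  23^5=89
  23^6=13  23^7=73  23^8=97  23^9=84  23^10=11  23^11=27
  23^12=56  23^13=45  23^14=18  23^15=75  23^16=30  23^17=12
  23^18=50  23^19=20  23^20=8  23^21=71  23^22=51  23^23=43
  23^24=85  23^25=34  23^26=104  23^27=19  23^28=98  23^29=107
So 23^29 ≡ 107 (mod 113), giving a = 29.

29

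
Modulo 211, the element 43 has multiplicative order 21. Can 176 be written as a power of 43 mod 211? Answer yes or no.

⟨43⟩ has order 21; its elements mod 211 are {1, 14, 34, 43, 54, 58, 73, 101, 117, 123, 144, 148, 161, 171, 173, 178, 179, 180, 185, 196, 199}.
176 is not in this set.

no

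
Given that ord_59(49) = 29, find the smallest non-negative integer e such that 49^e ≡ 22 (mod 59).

Successive powers of 49 modulo 59:
  49^0=1  49^1=49  49^2=41  49^3=3  49^4=29  49^5=5
  49^6=9  49^7=28  49^8=15  49^9=27  49^10=25  49^11=45
  49^12=22
So 49^12 ≡ 22 (mod 59), giving e = 12.

12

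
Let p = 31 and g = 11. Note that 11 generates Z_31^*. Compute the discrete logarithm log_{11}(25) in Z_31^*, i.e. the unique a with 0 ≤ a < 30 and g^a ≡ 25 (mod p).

20

Successive powers of 11 modulo 31:
  11^0=1  11^1=11  11^2=28  11^3=29  11^4=9  11^5=6
  11^6=4  11^7=13  11^8=19  11^9=23  11^10=5  11^11=24
  11^12=16  11^13=21  11^14=14  11^15=30  11^16=20  11^17=3
  11^18=2  11^19=22  11^20=25
So 11^20 ≡ 25 (mod 31), giving a = 20.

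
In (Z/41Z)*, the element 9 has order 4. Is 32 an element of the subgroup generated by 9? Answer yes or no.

32 ∈ ⟨9⟩ iff 32^4 ≡ 1 (mod 41), since |⟨9⟩| = 4.
32^4 mod 41 = 1.
Since 1 = 1, 32 lies in the subgroup.

yes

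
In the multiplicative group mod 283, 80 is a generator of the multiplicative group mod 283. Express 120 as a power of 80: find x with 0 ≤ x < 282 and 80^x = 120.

129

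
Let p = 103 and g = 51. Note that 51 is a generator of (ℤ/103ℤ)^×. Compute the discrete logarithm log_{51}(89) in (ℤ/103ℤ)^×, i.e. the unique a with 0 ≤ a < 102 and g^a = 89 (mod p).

87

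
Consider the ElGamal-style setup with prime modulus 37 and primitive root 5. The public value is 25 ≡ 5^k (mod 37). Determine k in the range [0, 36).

2

Successive powers of 5 modulo 37:
  5^0=1  5^1=5  5^2=25
So 5^2 ≡ 25 (mod 37), giving k = 2.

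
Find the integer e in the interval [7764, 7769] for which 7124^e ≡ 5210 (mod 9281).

7768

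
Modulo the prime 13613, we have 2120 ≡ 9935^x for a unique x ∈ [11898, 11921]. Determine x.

11907

Compute 9935^11898 mod 13613 = 1936, then multiply by 9935 repeatedly:
  9935^11898=1936  9935^11899=12604  9935^11900=8366  9935^11901=8845  9935^11902=3160
  9935^11903=3022  9935^11904=6905  9935^11905=5268  9935^11906=9208  9935^11907=2120
Found 2120 at exponent 11907.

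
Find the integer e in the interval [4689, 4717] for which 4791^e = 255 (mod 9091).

4713

Compute 4791^4689 mod 9091 = 7575, then multiply by 4791 repeatedly:
  4791^4689=7575  4791^4690=553  4791^4691=3942  4791^4692=4115  4791^4693=5677
  4791^4694=7326  4791^4695=7606  4791^4696=3618  4791^4697=6392  4791^4698=5584
  4791^4699=7222  4791^4700=256  4791^4701=8302  4791^4702=1757  4791^4703=8612
  4791^4704=5134  4791^4705=5839  4791^4706=1642  4791^4707=3107  4791^4708=3670
  4791^4709=976  4791^4710=3242  4791^4711=4994  4791^4712=7833  4791^4713=255
Found 255 at exponent 4713.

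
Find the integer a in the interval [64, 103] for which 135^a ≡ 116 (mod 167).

Compute 135^64 mod 167 = 93, then multiply by 135 repeatedly:
  135^64=93  135^65=30  135^66=42  135^67=159  135^68=89
  135^69=158  135^70=121  135^71=136  135^72=157  135^73=153
  135^74=114  135^75=26  135^76=3  135^77=71  135^78=66
  135^79=59  135^80=116
Found 116 at exponent 80.

80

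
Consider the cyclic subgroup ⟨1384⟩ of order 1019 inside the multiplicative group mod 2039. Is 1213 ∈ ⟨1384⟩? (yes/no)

1213 ∈ ⟨1384⟩ iff 1213^1019 ≡ 1 (mod 2039), since |⟨1384⟩| = 1019.
1213^1019 mod 2039 = 1.
Since 1 = 1, 1213 lies in the subgroup.

yes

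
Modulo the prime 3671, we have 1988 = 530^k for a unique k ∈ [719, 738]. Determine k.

735

Compute 530^719 mod 3671 = 2355, then multiply by 530 repeatedly:
  530^719=2355  530^720=10  530^721=1629  530^722=685  530^723=3292
  530^724=1035  530^725=1571  530^726=2984  530^727=2990  530^728=2499
  530^729=2910  530^730=480  530^731=1101  530^732=3512  530^733=163
  530^734=1957  530^735=1988
Found 1988 at exponent 735.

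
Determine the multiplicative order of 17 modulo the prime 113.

112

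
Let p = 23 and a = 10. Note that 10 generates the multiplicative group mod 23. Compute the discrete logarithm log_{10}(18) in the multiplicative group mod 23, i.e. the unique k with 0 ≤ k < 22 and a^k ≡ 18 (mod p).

Successive powers of 10 modulo 23:
  10^0=1  10^1=10  10^2=8  10^3=11  10^4=18
So 10^4 ≡ 18 (mod 23), giving k = 4.

4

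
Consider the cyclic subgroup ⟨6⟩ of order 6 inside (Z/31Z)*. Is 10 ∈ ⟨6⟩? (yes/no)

⟨6⟩ has order 6; its elements mod 31 are {1, 5, 6, 25, 26, 30}.
10 is not in this set.

no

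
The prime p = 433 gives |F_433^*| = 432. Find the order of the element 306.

The order of 306 must divide p − 1 = 432 = 2^4 · 3^3.
Divisors: 1, 2, 3, 4, 6, 8, 9, 12, 16, 18, 24, 27, 36, 48, 54, 72, 108, 144, 216, 432.
Check each in increasing order: 306^1 ≡ 306;  306^2 ≡ 108;  306^3 ≡ 140;  306^4 ≡ 406;  306^6 ≡ 115;  306^8 ≡ 296;  306^9 ≡ 79;  306^12 ≡ 235;  306^16 ≡ 150;  306^18 ≡ 179;  306^24 ≡ 234;  306^27 ≡ 285;  306^36 ≡ 432;  306^48 ≡ 198;  306^54 ≡ 254;  306^72 ≡ 1.
Smallest exponent giving 1 is 72.

72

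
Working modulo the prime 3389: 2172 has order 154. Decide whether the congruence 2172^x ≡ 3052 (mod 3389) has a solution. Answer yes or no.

no

3052 ∈ ⟨2172⟩ iff 3052^154 ≡ 1 (mod 3389), since |⟨2172⟩| = 154.
3052^154 mod 3389 = 2372.
Since 2372 ≠ 1, 3052 does not lie in the subgroup.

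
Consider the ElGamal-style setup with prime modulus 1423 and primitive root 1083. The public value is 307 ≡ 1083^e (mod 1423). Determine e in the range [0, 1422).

Baby-step giant-step with m = ceil(sqrt(1422)) = 38.
Baby table (1083^j mod 1423 for j=0..37):
  0:1  1:1083  2:337  3:683  4:1152  5:1068  6:1168  7:1320
  8:868  9:864  10:801  11:876  12:990  13:651  14:648  15:245
  16:657  17:31  18:844  19:486  20:1251  21:137  22:379  23:633
  24:1076  25:1294  26:1170  27:640  28:119  29:807  30:259  31:166
  32:480  33:445  34:961  35:550  36:836  37:360
Giant step factor: 1083^(-38) ≡ 194 (mod 1423).
Scan 307·194^i mod 1423 for i = 0, 1, …:
  i=0: 307   i=1: 1215   i=2: 915   i=3: 1058
  i=4: 340   i=5: 502   i=6: 624   i=7: 101
  i=8: 1095   i=9: 403     …   i=21: 228
  i=22: 119
Match at i=22, j=28: e = 22·38 + 28 = 864.

864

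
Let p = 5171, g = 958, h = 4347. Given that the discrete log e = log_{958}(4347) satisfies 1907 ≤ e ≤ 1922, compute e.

1922

Compute 958^1907 mod 5171 = 2969, then multiply by 958 repeatedly:
  958^1907=2969  958^1908=252  958^1909=3550  958^1910=3553  958^1911=1256
  958^1912=3576  958^1913=2606  958^1914=4126  958^1915=2064  958^1916=1990
  958^1917=3492  958^1918=4870  958^1919=1218  958^1920=3369  958^1921=798
  958^1922=4347
Found 4347 at exponent 1922.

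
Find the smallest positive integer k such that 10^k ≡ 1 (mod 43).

21

The order of 10 must divide p − 1 = 42 = 2 · 3 · 7.
Divisors: 1, 2, 3, 6, 7, 14, 21, 42.
Check each in increasing order: 10^1 ≡ 10;  10^2 ≡ 14;  10^3 ≡ 11;  10^6 ≡ 35;  10^7 ≡ 6;  10^14 ≡ 36;  10^21 ≡ 1.
Smallest exponent giving 1 is 21.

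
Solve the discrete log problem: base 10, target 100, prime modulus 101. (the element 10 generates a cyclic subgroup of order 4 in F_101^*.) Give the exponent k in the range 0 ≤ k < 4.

Successive powers of 10 modulo 101:
  10^0=1  10^1=10  10^2=100
So 10^2 ≡ 100 (mod 101), giving k = 2.

2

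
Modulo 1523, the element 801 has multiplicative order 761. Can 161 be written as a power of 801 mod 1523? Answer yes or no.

161 ∈ ⟨801⟩ iff 161^761 ≡ 1 (mod 1523), since |⟨801⟩| = 761.
161^761 mod 1523 = 1522.
Since 1522 ≠ 1, 161 does not lie in the subgroup.

no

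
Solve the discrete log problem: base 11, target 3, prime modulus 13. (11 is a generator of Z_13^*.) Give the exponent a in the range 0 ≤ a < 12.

Successive powers of 11 modulo 13:
  11^0=1  11^1=11  11^2=4  11^3=5  11^4=3
So 11^4 ≡ 3 (mod 13), giving a = 4.

4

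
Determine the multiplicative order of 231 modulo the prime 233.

The order of 231 must divide p − 1 = 232 = 2^3 · 29.
Divisors: 1, 2, 4, 8, 29, 58, 116, 232.
Check each in increasing order: 231^1 ≡ 231;  231^2 ≡ 4;  231^4 ≡ 16;  231^8 ≡ 23;  231^29 ≡ 232;  231^58 ≡ 1.
Smallest exponent giving 1 is 58.

58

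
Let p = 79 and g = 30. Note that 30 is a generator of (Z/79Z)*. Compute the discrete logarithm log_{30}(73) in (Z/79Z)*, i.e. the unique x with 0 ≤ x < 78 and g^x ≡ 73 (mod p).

Baby-step giant-step with m = ceil(sqrt(78)) = 9.
Baby table (30^j mod 79 for j=0..8):
  0:1  1:30  2:31  3:61  4:13  5:74  6:8  7:3
  8:11
Giant step factor: 30^(-9) ≡ 17 (mod 79).
Scan 73·17^i mod 79 for i = 0, 1, …:
  i=0: 73   i=1: 56   i=2: 4   i=3: 68
  i=4: 50   i=5: 60   i=6: 72   i=7: 39
  i=8: 31
Match at i=8, j=2: x = 8·9 + 2 = 74.

74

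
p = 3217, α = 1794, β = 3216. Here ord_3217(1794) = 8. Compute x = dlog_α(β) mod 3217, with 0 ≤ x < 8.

4

Successive powers of 1794 modulo 3217:
  1794^0=1  1794^1=1794  1794^2=1436  1794^3=2584  1794^4=3216
So 1794^4 ≡ 3216 (mod 3217), giving x = 4.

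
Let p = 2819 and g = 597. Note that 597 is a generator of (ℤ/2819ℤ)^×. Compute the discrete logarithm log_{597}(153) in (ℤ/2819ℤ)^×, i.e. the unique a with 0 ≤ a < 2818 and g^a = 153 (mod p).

1517

Baby-step giant-step with m = ceil(sqrt(2818)) = 54.
Baby table (597^j mod 2819 for j=0..53):
  0:1  1:597  2:1215  3:872  4:1888  5:2355  6:2073  7:40
  8:1328  9:677  10:1052  11:2226  12:1173  13:1169  14:1600  15:2378
  16:1709  17:2614  18:1651  19:1816  20:1656  21:1982  22:2093  23:704
  24:257  25:1203  26:2165  27:1403  28:348  29:1969  30:2789  31:1823
  32:197  33:2030  34:2559  35:2644  36:2647  37:1619  38:2445  39:2242
  40:2268  41:876  42:1457  43:1577  44:2742  45:1954  46:2291  47:512
  48:1212  49:1900  50:1062  51:2558  52:2047  53:1432
Giant step factor: 597^(-54) ≡ 1985 (mod 2819).
Scan 153·1985^i mod 2819 for i = 0, 1, …:
  i=0: 153   i=1: 2072   i=2: 2818   i=3: 834
  i=4: 737   i=5: 2703   i=6: 898   i=7: 922
  i=8: 639   i=9: 2684     …   i=27: 129
  i=28: 2355
Match at i=28, j=5: a = 28·54 + 5 = 1517.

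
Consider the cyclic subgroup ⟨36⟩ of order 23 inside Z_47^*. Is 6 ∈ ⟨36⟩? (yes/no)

yes

⟨36⟩ has order 23; its elements mod 47 are {1, 2, 3, 4, 6, 7, 8, 9, 12, 14, 16, 17, 18, 21, 24, 25, 27, 28, 32, 34, 36, 37, 42}.
6 is in this set.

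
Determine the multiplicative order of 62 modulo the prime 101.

20

The order of 62 must divide p − 1 = 100 = 2^2 · 5^2.
Divisors: 1, 2, 4, 5, 10, 20, 25, 50, 100.
Check each in increasing order: 62^1 ≡ 62;  62^2 ≡ 6;  62^4 ≡ 36;  62^5 ≡ 10;  62^10 ≡ 100;  62^20 ≡ 1.
Smallest exponent giving 1 is 20.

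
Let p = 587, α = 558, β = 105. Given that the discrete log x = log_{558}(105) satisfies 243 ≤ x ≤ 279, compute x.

273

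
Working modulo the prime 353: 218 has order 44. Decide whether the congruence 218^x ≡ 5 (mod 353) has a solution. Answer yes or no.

5 ∈ ⟨218⟩ iff 5^44 ≡ 1 (mod 353), since |⟨218⟩| = 44.
5^44 mod 353 = 70.
Since 70 ≠ 1, 5 does not lie in the subgroup.

no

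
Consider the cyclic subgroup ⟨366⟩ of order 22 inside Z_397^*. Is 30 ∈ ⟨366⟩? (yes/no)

no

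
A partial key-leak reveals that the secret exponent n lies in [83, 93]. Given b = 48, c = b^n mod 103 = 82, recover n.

Compute 48^83 mod 103 = 53, then multiply by 48 repeatedly:
  48^83=53  48^84=72  48^85=57  48^86=58  48^87=3
  48^88=41  48^89=11  48^90=13  48^91=6  48^92=82
Found 82 at exponent 92.

92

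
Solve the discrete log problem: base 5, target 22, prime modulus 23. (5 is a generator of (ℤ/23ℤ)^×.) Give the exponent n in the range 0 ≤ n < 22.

Successive powers of 5 modulo 23:
  5^0=1  5^1=5  5^2=2  5^3=10  5^4=4  5^5=20
  5^6=8  5^7=17  5^8=16  5^9=11  5^10=9  5^11=22
So 5^11 ≡ 22 (mod 23), giving n = 11.

11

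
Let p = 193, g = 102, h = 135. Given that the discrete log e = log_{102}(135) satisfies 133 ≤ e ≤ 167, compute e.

137

Compute 102^133 mod 193 = 113, then multiply by 102 repeatedly:
  102^133=113  102^134=139  102^135=89  102^136=7  102^137=135
Found 135 at exponent 137.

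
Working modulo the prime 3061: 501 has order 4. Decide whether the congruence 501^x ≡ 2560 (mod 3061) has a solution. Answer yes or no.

yes

⟨501⟩ has order 4; its elements mod 3061 are {1, 501, 2560, 3060}.
2560 is in this set.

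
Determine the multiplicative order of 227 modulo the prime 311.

The order of 227 must divide p − 1 = 310 = 2 · 5 · 31.
Divisors: 1, 2, 5, 10, 31, 62, 155, 310.
Check each in increasing order: 227^1 ≡ 227;  227^2 ≡ 214;  227^5 ≡ 206;  227^10 ≡ 140;  227^31 ≡ 95;  227^62 ≡ 6;  227^155 ≡ 310;  227^310 ≡ 1.
Smallest exponent giving 1 is 310.

310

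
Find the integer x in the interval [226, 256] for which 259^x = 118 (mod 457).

245

Compute 259^226 mod 457 = 14, then multiply by 259 repeatedly:
  259^226=14  259^227=427  259^228=456  259^229=198  259^230=98
  259^231=247  259^232=450  259^233=15  259^234=229  259^235=358
  259^236=408  259^237=105  259^238=232  259^239=221  259^240=114
  259^241=278  259^242=253  259^243=176  259^244=341  259^245=118
Found 118 at exponent 245.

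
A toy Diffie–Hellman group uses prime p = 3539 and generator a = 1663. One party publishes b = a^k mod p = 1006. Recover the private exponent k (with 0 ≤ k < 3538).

248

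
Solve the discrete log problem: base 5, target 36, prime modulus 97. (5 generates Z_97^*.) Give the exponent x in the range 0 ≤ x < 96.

Successive powers of 5 modulo 97:
  5^0=1  5^1=5  5^2=25  5^3=28  5^4=43  5^5=21
  5^6=8  5^7=40  5^8=6  5^9=30  5^10=53  5^11=71
  5^12=64  5^13=29  5^14=48  5^15=46  5^16=36
So 5^16 ≡ 36 (mod 97), giving x = 16.

16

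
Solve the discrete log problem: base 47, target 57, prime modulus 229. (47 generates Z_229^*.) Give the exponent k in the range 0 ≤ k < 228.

192

Baby-step giant-step with m = ceil(sqrt(228)) = 16.
Baby table (47^j mod 229 for j=0..15):
  0:1  1:47  2:148  3:86  4:149  5:133  6:68  7:219
  8:217  9:123  10:56  11:113  12:44  13:7  14:100  15:120
Giant step factor: 47^(-16) ≡ 132 (mod 229).
Scan 57·132^i mod 229 for i = 0, 1, …:
  i=0: 57   i=1: 196   i=2: 224   i=3: 27
  i=4: 129   i=5: 82   i=6: 61   i=7: 37
  i=8: 75   i=9: 53   i=10: 126   i=11: 144
  i=12: 1
Match at i=12, j=0: k = 12·16 + 0 = 192.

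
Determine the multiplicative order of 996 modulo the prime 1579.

526

The order of 996 must divide p − 1 = 1578 = 2 · 3 · 263.
Divisors: 1, 2, 3, 6, 263, 526, 789, 1578.
Check each in increasing order: 996^1 ≡ 996;  996^2 ≡ 404;  996^3 ≡ 1318;  996^6 ≡ 224;  996^263 ≡ 1578;  996^526 ≡ 1.
Smallest exponent giving 1 is 526.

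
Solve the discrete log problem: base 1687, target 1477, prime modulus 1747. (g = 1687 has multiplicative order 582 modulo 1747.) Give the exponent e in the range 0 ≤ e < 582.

Baby-step giant-step with m = ceil(sqrt(582)) = 25.
Baby table (1687^j mod 1747 for j=0..24):
  0:1  1:1687  2:106  3:628  4:754  5:182  6:1309  7:75
  8:741  9:962  10:1678  11:646  12:1421  13:343  14:384  15:1418
  16:523  17:66  18:1281  19:8  20:1267  21:848  22:1530  23:791
  24:1456
Giant step factor: 1687^(-25) ≡ 524 (mod 1747).
Scan 1477·524^i mod 1747 for i = 0, 1, …:
  i=0: 1477   i=1: 27   i=2: 172   i=3: 1031
  i=4: 421   i=5: 482   i=6: 1000   i=7: 1647
  i=8: 10   i=9: 1746     …   i=19: 11
  i=20: 523
Match at i=20, j=16: e = 20·25 + 16 = 516.

516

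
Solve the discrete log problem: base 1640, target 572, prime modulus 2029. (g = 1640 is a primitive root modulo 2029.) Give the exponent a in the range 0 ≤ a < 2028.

1390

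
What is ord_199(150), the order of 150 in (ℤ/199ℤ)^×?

198

The order of 150 must divide p − 1 = 198 = 2 · 3^2 · 11.
Divisors: 1, 2, 3, 6, 9, 11, 18, 22, 33, 66, 99, 198.
Check each in increasing order: 150^1 ≡ 150;  150^2 ≡ 13;  150^3 ≡ 159;  150^6 ≡ 8;  150^9 ≡ 78;  150^11 ≡ 19;  150^18 ≡ 114;  150^22 ≡ 162;  150^33 ≡ 93;  150^66 ≡ 92;  150^99 ≡ 198;  150^198 ≡ 1.
Smallest exponent giving 1 is 198.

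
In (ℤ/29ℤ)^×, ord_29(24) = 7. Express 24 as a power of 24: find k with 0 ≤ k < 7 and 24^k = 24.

Successive powers of 24 modulo 29:
  24^0=1  24^1=24
So 24^1 ≡ 24 (mod 29), giving k = 1.

1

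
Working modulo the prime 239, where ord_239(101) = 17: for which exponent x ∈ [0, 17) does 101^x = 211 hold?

3

Successive powers of 101 modulo 239:
  101^0=1  101^1=101  101^2=163  101^3=211
So 101^3 ≡ 211 (mod 239), giving x = 3.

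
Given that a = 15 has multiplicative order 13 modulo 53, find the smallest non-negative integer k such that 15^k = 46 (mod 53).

12

Successive powers of 15 modulo 53:
  15^0=1  15^1=15  15^2=13  15^3=36  15^4=10  15^5=44
  15^6=24  15^7=42  15^8=47  15^9=16  15^10=28  15^11=49
  15^12=46
So 15^12 ≡ 46 (mod 53), giving k = 12.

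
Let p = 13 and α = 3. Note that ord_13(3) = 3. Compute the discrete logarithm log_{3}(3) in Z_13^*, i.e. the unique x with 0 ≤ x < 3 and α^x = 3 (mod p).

1

Successive powers of 3 modulo 13:
  3^0=1  3^1=3
So 3^1 ≡ 3 (mod 13), giving x = 1.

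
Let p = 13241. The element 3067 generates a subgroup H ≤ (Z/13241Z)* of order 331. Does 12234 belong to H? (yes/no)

yes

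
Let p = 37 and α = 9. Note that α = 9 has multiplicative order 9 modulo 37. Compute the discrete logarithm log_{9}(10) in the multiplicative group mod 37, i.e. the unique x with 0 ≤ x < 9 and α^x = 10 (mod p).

6

Successive powers of 9 modulo 37:
  9^0=1  9^1=9  9^2=7  9^3=26  9^4=12  9^5=34
  9^6=10
So 9^6 ≡ 10 (mod 37), giving x = 6.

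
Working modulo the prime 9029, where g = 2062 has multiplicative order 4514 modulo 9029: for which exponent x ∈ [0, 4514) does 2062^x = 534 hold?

Baby-step giant-step with m = ceil(sqrt(4514)) = 68.
Baby table (2062^j mod 9029 for j=0..67):
  0:1  1:2062  2:8214  3:7893  4:5108  5:4882  6:8378  7:2959
  8:6883  9:8187  10:6393  11:26  12:8467  13:5897  14:6580  15:6402
  16:526  17:1132  18:4702  19:7407  20:5195  21:3696  22:676  23:3446
  24:8858  25:8558  26:3930  27:4647  28:2345  29:4875  30:2973  31:8664
  32:5806  33:8547  34:8335  35:4583  36:5812  37:2861  38:3445  39:6796
  40:344  41:5066  42:8568  43:6492  44:5526  45:14  46:1781  47:6648
  48:2154  49:8309  50:5145  51:8944  52:5310  53:6072  54:6270  55:8241
  56:364  57:1161  58:1297  59:1830  60:8367  61:7364  62:6819  63:2625
  64:4379  65:498  66:6599  67:435
Giant step factor: 2062^(-68) ≡ 6637 (mod 9029).
Scan 534·6637^i mod 9029 for i = 0, 1, …:
  i=0: 534   i=1: 4790   i=2: 121   i=3: 8525
  i=4: 4711   i=5: 8509   i=6: 6867   i=7: 6916
  i=8: 7085   i=9: 113     …   i=53: 3777
  i=54: 3445
Match at i=54, j=38: x = 54·68 + 38 = 3710.

3710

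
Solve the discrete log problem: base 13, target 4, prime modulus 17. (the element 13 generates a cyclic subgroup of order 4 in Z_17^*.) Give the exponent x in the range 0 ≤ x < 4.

3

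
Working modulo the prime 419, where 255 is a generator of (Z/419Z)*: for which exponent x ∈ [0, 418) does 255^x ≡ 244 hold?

395

Baby-step giant-step with m = ceil(sqrt(418)) = 21.
Baby table (255^j mod 419 for j=0..20):
  0:1  1:255  2:80  3:288  4:115  5:414  6:401  7:19
  8:236  9:263  10:25  11:90  12:324  13:77  14:361  15:294
  16:388  17:56  18:34  19:290  20:206
Giant step factor: 255^(-21) ≡ 246 (mod 419).
Scan 244·246^i mod 419 for i = 0, 1, …:
  i=0: 244   i=1: 107   i=2: 344   i=3: 405
  i=4: 327   i=5: 413   i=6: 200   i=7: 177
  i=8: 385   i=9: 16     …   i=17: 300
  i=18: 56
Match at i=18, j=17: x = 18·21 + 17 = 395.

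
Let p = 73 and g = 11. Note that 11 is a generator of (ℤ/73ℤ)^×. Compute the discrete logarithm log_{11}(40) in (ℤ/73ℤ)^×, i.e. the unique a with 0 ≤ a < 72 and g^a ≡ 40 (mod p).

Successive powers of 11 modulo 73:
  11^0=1  11^1=11  11^2=48  11^3=17  11^4=41  11^5=13
  11^6=70  11^7=40
So 11^7 ≡ 40 (mod 73), giving a = 7.

7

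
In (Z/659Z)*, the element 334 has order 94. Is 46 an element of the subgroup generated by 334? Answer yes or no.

46 ∈ ⟨334⟩ iff 46^94 ≡ 1 (mod 659), since |⟨334⟩| = 94.
46^94 mod 659 = 1.
Since 1 = 1, 46 lies in the subgroup.

yes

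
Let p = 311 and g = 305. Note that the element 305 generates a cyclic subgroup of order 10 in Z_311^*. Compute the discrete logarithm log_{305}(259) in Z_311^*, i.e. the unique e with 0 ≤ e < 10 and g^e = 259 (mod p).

9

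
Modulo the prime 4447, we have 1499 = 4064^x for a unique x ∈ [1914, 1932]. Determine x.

1923

Compute 4064^1914 mod 4447 = 2968, then multiply by 4064 repeatedly:
  4064^1914=2968  4064^1915=1688  4064^1916=2758  4064^1917=2072  4064^1918=2437
  4064^1919=499  4064^1920=104  4064^1921=191  4064^1922=2446  4064^1923=1499
Found 1499 at exponent 1923.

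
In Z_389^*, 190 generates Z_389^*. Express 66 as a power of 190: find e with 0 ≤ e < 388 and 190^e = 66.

292

Baby-step giant-step with m = ceil(sqrt(388)) = 20.
Baby table (190^j mod 389 for j=0..19):
  0:1  1:190  2:312  3:152  4:94  5:355  6:153  7:284
  8:278  9:305  10:378  11:244  12:69  13:273  14:133  15:374
  16:262  17:377  18:54  19:146
Giant step factor: 190^(-20) ≡ 344 (mod 389).
Scan 66·344^i mod 389 for i = 0, 1, …:
  i=0: 66   i=1: 142   i=2: 223   i=3: 79
  i=4: 335   i=5: 96   i=6: 348   i=7: 289
  i=8: 221   i=9: 169     …   i=13: 180
  i=14: 69
Match at i=14, j=12: e = 14·20 + 12 = 292.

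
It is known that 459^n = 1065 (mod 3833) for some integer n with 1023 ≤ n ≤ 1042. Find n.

1025

Compute 459^1023 mod 3833 = 936, then multiply by 459 repeatedly:
  459^1023=936  459^1024=328  459^1025=1065
Found 1065 at exponent 1025.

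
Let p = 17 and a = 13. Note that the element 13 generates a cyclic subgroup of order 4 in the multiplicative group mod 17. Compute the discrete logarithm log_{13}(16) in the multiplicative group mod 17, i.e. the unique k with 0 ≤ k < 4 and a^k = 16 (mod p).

Successive powers of 13 modulo 17:
  13^0=1  13^1=13  13^2=16
So 13^2 ≡ 16 (mod 17), giving k = 2.

2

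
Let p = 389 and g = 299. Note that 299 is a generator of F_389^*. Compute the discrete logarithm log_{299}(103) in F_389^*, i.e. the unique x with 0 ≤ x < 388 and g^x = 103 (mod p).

Baby-step giant-step with m = ceil(sqrt(388)) = 20.
Baby table (299^j mod 389 for j=0..19):
  0:1  1:299  2:320  3:375  4:93  5:188  6:196  7:254
  8:91  9:368  10:334  11:282  12:294  13:381  14:331  15:163
  16:112  17:34  18:52  19:377
Giant step factor: 299^(-20) ≡ 76 (mod 389).
Scan 103·76^i mod 389 for i = 0, 1, …:
  i=0: 103   i=1: 48   i=2: 147   i=3: 280
  i=4: 274   i=5: 207   i=6: 172   i=7: 235
  i=8: 355   i=9: 139     …   i=17: 362
  i=18: 282
Match at i=18, j=11: x = 18·20 + 11 = 371.

371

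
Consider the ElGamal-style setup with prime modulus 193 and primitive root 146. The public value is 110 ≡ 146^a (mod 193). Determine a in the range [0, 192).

34

Baby-step giant-step with m = ceil(sqrt(192)) = 14.
Baby table (146^j mod 193 for j=0..13):
  0:1  1:146  2:86  3:11  4:62  5:174  6:121  7:103
  8:177  9:173  10:168  11:17  12:166  13:111
Giant step factor: 146^(-14) ≡ 32 (mod 193).
Scan 110·32^i mod 193 for i = 0, 1, …:
  i=0: 110   i=1: 46   i=2: 121
Match at i=2, j=6: a = 2·14 + 6 = 34.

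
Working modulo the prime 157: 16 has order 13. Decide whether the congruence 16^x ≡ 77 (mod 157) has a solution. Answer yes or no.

no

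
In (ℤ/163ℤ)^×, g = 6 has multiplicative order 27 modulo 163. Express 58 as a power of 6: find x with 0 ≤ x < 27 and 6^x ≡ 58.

9

Successive powers of 6 modulo 163:
  6^0=1  6^1=6  6^2=36  6^3=53  6^4=155  6^5=115
  6^6=38  6^7=65  6^8=64  6^9=58
So 6^9 ≡ 58 (mod 163), giving x = 9.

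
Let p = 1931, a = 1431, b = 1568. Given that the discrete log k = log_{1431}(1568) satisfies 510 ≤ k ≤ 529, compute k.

Compute 1431^510 mod 1931 = 105, then multiply by 1431 repeatedly:
  1431^510=105  1431^511=1568
Found 1568 at exponent 511.

511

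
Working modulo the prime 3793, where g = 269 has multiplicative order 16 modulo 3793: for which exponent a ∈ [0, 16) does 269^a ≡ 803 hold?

12

Successive powers of 269 modulo 3793:
  269^0=1  269^1=269  269^2=294  269^3=3226  269^4=2990  269^5=194
  269^6=2877  269^7=141  269^8=3792  269^9=3524  269^10=3499  269^11=567
  269^12=803
So 269^12 ≡ 803 (mod 3793), giving a = 12.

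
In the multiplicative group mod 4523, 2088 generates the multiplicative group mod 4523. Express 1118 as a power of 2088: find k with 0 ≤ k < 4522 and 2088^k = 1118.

343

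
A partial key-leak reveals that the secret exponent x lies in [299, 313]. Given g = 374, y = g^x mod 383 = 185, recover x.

312

Compute 374^299 mod 383 = 340, then multiply by 374 repeatedly:
  374^299=340  374^300=4  374^301=347  374^302=324  374^303=148
  374^304=200  374^305=115  374^306=114  374^307=123  374^308=42
  374^309=5  374^310=338  374^311=22  374^312=185
Found 185 at exponent 312.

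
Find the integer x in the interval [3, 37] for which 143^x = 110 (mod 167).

17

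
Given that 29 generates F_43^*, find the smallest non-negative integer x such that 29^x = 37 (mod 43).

35

Baby-step giant-step with m = ceil(sqrt(42)) = 7.
Baby table (29^j mod 43 for j=0..6):
  0:1  1:29  2:24  3:8  4:17  5:20  6:21
Giant step factor: 29^(-7) ≡ 37 (mod 43).
Scan 37·37^i mod 43 for i = 0, 1, …:
  i=0: 37   i=1: 36   i=2: 42   i=3: 6
  i=4: 7   i=5: 1
Match at i=5, j=0: x = 5·7 + 0 = 35.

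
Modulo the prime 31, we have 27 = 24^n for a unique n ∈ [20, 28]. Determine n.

21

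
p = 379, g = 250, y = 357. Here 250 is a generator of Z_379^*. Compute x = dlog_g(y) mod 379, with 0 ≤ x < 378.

83

Baby-step giant-step with m = ceil(sqrt(378)) = 20.
Baby table (250^j mod 379 for j=0..19):
  0:1  1:250  2:344  3:346  4:88  5:18  6:331  7:128
  8:164  9:68  10:324  11:273  12:30  13:299  14:87  15:147
  16:366  17:161  18:76  19:50
Giant step factor: 250^(-20) ≡ 54 (mod 379).
Scan 357·54^i mod 379 for i = 0, 1, …:
  i=0: 357   i=1: 328   i=2: 278   i=3: 231
  i=4: 346
Match at i=4, j=3: x = 4·20 + 3 = 83.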